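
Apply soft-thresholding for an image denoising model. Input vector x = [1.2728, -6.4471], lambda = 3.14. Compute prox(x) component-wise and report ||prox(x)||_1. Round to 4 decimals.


Soft-thresholding with lambda = 3.14:
prox(1.2728) = sign(1.2728)*max(|1.2728| - 3.14, 0) = 0.0
prox(-6.4471) = sign(-6.4471)*max(|-6.4471| - 3.14, 0) = -3.3071
prox(x) = [0.0, -3.3071]
||prox(x)||_1 = 0.0 + 3.3071 = 3.3071


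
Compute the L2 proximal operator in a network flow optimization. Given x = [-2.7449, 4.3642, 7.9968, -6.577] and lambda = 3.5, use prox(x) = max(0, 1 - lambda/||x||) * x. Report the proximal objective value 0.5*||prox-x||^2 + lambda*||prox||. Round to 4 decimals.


Step 1: Compute ||x||.
||x|| = 11.5666
Step 2: Compute scaling factor.
scale = max(0, 1 - 3.5/11.5666) = 0.6974
Step 3: prox(x) = [-1.9143, 3.0436, 5.577, -4.5868]
||prox(x)|| = 8.0666
Step 4: Proximal objective.
0.5*||prox-x||^2 = 6.125
lambda*||prox|| = 28.2331
Total = 34.3581


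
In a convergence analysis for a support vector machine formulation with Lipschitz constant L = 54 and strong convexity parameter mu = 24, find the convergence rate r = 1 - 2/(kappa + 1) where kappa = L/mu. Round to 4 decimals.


Step 1: Compute the condition number.
kappa = L/mu = 54/24 = 2.25
Step 2: Compute the convergence rate.
r = 1 - 2/(kappa + 1) = 1 - 2*mu/(L + mu) = (L - mu)/(L + mu) = 30/78 = 0.3846


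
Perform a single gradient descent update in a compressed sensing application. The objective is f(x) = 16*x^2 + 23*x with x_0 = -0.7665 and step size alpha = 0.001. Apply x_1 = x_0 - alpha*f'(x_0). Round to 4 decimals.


We compute the gradient at x_0 and apply the update.
f'(x) = 32*x + 23
f'(-0.7665) = 32*-0.7665 + 23 = -1.528
x_1 = -0.7665 - 0.001*-1.528 = -0.765


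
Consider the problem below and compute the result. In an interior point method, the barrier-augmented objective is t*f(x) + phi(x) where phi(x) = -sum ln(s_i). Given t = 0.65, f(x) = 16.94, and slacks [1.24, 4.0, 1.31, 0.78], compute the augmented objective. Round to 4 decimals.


Step 1: Compute log-barrier.
ln values: [0.2151, 1.3863, 0.27, -0.2485]
phi = -(0.2151 + 1.3863 + 0.27 - 0.2485) = -1.623
Step 2: Compute augmented objective.
t*f(x) = 0.65*16.94 = 11.011
Total = 11.011 - 1.623 = 9.388


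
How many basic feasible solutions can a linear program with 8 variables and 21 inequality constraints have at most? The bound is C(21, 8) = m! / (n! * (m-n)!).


Each vertex corresponds to some choice of n active constraints out of m, so the number of vertices is at most C(m, n) = m! / (n!(m-n)!).
m = 21, n = 8
Numerator: 21 * 20 * 19 * 18 * 17 * 16 * 15 * 14
Denominator: 8! = 40320
C(21, 8) = 203490


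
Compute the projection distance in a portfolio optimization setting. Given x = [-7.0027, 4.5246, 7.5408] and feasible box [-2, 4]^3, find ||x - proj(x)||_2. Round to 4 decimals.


Project each component onto [-2, 4].
clip(-7.0027) = -2.0, clip(4.5246) = 4.0, clip(7.5408) = 4.0
Projection = [-2.0, 4.0, 4.0]
Squared diffs: [25.027, 0.2752, 12.5373]
Distance = sqrt(37.8395) = 6.1514


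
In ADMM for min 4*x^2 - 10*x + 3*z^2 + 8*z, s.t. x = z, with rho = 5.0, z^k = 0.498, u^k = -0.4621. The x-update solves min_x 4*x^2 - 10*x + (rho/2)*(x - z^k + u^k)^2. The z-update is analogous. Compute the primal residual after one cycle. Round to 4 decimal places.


ADMM iteration with rho = 5.0, z^k = 0.498, u^k = -0.4621
Step 1: x-update.
Minimize 4*x^2 - 10*x + (5.0/2)*(x - 0.498 - 0.4621)^2
FOC: (2*4 + 5.0)*x = 10 + 5.0*(0.498 + 0.4621)
x^{k+1} = 1.1385
Step 2: z-update.
Minimize 3*z^2 + 8*z + (5.0/2)*(1.1385 - z - 0.4621)^2
FOC: (2*3 + 5.0)*z = -8 + 5.0*(1.1385 - 0.4621)
z^{k+1} = -0.4198
Step 3: u-update.
u^{k+1} = -0.4621 + 1.1385 + 0.4198 = 1.0962
Step 4: Primal residual = |1.1385 + 0.4198| = 1.5583


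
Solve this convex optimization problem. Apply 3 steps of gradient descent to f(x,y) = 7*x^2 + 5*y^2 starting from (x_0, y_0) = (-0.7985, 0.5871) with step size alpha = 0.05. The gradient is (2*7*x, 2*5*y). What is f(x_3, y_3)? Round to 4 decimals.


Gradient descent on f(x,y) = 7*x^2 + 5*y^2.
Starting point: (-0.7985, 0.5871), alpha = 0.05
Step 1: grad_x = 2*7*-0.7985 = -11.179, grad_y = 2*5*0.5871 = 5.871
  x_1 = -0.7985 - 0.05*-11.179 = -0.2396
  y_1 = 0.5871 - 0.05*5.871 = 0.2936
Step 2: grad_x = 2*7*-0.2396 = -3.3537, grad_y = 2*5*0.2936 = 2.9355
  x_2 = -0.2396 - 0.05*-3.3537 = -0.0719
  y_2 = 0.2936 - 0.05*2.9355 = 0.1468
Step 3: grad_x = 2*7*-0.0719 = -1.0061, grad_y = 2*5*0.1468 = 1.4678
  x_3 = -0.0719 - 0.05*-1.0061 = -0.0216
  y_3 = 0.1468 - 0.05*1.4678 = 0.0734
f(-0.0216, 0.0734) = 7*(-0.0216)^2 + 5*0.0734^2 = 0.0302


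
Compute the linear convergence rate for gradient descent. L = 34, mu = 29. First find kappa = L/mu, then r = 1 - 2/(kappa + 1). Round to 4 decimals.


Step 1: Compute the condition number.
kappa = L/mu = 34/29 = 1.1724
Step 2: Compute the convergence rate.
r = 1 - 2/(kappa + 1) = 1 - 2*mu/(L + mu) = (L - mu)/(L + mu) = 5/63 = 0.0794


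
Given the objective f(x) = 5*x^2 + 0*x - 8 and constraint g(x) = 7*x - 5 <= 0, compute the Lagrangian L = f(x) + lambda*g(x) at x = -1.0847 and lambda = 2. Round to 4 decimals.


Step 1: Evaluate f(x).
f(-1.0847) = 5*(-1.0847)^2 + 0*(-1.0847) - 8 = -2.1171
Step 2: Evaluate g(x).
g(-1.0847) = 7*-1.0847 - 5 = -12.5929
Step 3: Compute Lagrangian.
L = -2.1171 + 2*-12.5929 = -27.3029


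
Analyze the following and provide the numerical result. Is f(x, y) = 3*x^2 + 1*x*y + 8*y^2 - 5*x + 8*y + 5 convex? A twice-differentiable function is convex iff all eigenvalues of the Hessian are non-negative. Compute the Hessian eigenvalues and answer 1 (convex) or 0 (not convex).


The Hessian of f(x,y) = 3*x^2 + 1*x*y + 8*y^2 - 5*x + 8*y + 5 is:
H = [[6, 1], [1, 16]]
Trace = 6 + 16 = 22
Determinant = 6*16 - (1)^2 = 95
Discriminant = (22)^2 - 4*95 = 104.0
Eigenvalues: lambda_1 = 5.901, lambda_2 = 16.099
The function is convex.

1


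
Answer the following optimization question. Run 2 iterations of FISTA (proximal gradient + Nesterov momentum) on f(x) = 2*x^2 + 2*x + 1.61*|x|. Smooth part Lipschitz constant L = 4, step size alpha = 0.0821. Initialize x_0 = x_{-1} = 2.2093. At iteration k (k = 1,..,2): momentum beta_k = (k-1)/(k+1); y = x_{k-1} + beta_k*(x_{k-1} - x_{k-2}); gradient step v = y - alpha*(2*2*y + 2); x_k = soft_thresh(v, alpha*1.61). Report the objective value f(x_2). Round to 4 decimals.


FISTA on f(x) = 2*x^2 + 2*x + 1.61*|x|
L = 4, alpha = 0.0821
Iteration 1: beta = 0.0, y = 2.2093 + 0.0*(2.2093 - 2.2093) = 2.2093
  grad(y) = 10.8372, v = y - alpha*grad = 1.3196
  prox(v) = soft_thresh(1.3196, 0.1322) = 1.1874
Iteration 2: beta = 0.3333, y = 1.1874 + 0.3333*(1.1874 - 2.2093) = 0.8467
  grad(y) = 5.387, v = y - alpha*grad = 0.4045
  prox(v) = soft_thresh(0.4045, 0.1322) = 0.2723
f(x_2) = 2*0.2723^2 + 2*0.2723 + 1.61*|0.2723| = 1.1313


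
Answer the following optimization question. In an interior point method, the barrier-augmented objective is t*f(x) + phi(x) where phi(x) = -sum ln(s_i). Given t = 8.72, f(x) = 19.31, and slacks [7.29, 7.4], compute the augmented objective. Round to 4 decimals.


Step 1: Compute log-barrier.
ln values: [1.9865, 2.0015]
phi = -(1.9865 + 2.0015) = -3.988
Step 2: Compute augmented objective.
t*f(x) = 8.72*19.31 = 168.3832
Total = 168.3832 - 3.988 = 164.3952


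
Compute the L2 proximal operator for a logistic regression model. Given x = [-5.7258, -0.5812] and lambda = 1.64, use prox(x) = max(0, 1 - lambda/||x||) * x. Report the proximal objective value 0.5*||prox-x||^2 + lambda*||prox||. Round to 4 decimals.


Step 1: Compute ||x||.
||x|| = 5.7552
Step 2: Compute scaling factor.
scale = max(0, 1 - 1.64/5.7552) = 0.715
Step 3: prox(x) = [-4.0942, -0.4156]
||prox(x)|| = 4.1152
Step 4: Proximal objective.
0.5*||prox-x||^2 = 1.3448
lambda*||prox|| = 6.7489
Total = 8.0938


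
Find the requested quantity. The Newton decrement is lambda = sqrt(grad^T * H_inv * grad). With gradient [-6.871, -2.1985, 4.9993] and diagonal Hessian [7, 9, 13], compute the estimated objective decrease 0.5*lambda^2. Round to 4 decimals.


Step 1: H is diagonal, so H^(-1) * g = [-0.9816, -0.2443, 0.3846].
Step 2: g^T H^(-1) g = sum_i g_i^2 / H_ii
  = (-6.871)^2/7 + (-2.1985)^2/9 + (4.9993)^2/13
  = 6.7444 + 0.537 + 1.9225 = 9.204
Step 3: Objective decrease = 0.5 * g^T H^(-1) g = 4.602


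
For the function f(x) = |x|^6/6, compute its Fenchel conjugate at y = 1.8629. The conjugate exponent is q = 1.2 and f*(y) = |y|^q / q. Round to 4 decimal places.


The conjugate exponent q satisfies 1/p + 1/q = 1.
p = 6, so q = 6/(6 - 1) = 1.2
|y|^q = 1.8629^1.2 = 2.1097
f*(1.8629) = 2.1097 / 1.2 = 1.7581


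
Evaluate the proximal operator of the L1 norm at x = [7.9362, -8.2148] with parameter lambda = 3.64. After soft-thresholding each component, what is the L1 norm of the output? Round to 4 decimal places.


Soft-thresholding with lambda = 3.64:
prox(7.9362) = sign(7.9362)*max(|7.9362| - 3.64, 0) = 4.2962
prox(-8.2148) = sign(-8.2148)*max(|-8.2148| - 3.64, 0) = -4.5748
prox(x) = [4.2962, -4.5748]
||prox(x)||_1 = 4.2962 + 4.5748 = 8.871


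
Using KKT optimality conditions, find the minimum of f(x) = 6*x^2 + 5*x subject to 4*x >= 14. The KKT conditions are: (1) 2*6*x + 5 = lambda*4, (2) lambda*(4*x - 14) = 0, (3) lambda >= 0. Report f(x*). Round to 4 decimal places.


Step 1: Try lambda = 0 (constraint inactive).
x_unc = -5/(2*6) = -0.4167
Check: 4*-0.4167 = -1.6668 < 14 -- violated!
Step 2: Constraint must be active: 4*x = 14
x* = 14/4 = 3.5
lambda = (2*6*3.5 + 5)/4 = 11.75
Step 3: Compute optimal value.
f(x*) = 6*3.5^2 + 5*3.5 = 91.0


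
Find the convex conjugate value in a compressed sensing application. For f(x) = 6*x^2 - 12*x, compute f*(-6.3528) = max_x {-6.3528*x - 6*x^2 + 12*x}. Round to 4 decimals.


f*(y) = sup_x {y*x - a*x^2 - b*x} = sup_x {(y-b)*x - a*x^2}
FOC: (y - b) - 2a*x = 0 => x* = (y - b)/(2a)
x* = (-6.3528 + 12)/(2*6) = 0.4706
f*(-6.3528) = (y-b)^2/(4a) = (-6.3528 + 12)^2/(4*6)
= 31.8909/24 = 1.3288


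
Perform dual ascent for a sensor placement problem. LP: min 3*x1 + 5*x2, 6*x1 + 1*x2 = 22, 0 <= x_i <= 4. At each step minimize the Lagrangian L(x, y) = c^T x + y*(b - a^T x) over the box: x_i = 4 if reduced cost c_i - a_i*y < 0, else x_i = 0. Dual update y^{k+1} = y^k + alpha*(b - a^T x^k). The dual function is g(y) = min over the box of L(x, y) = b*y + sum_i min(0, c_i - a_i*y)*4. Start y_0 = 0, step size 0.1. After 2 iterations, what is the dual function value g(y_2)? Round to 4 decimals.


Dual ascent for LP: min 3*x1 + 5*x2, 6*x1 + 1*x2 = 22, 0 <= x_i <= 4
Step 1: y^k = 0.0, reduced costs: (3.0, 5.0)
  x^k = (0.0, 0.0), subgradient = b - a^T x = 22.0
  y^{k+1} = 0.0 + 0.1*22.0 = 2.2
Step 2: y^k = 2.2, reduced costs: (-10.2, 2.8)
  x^k = (4.0, 0.0), subgradient = b - a^T x = -2.0
  y^{k+1} = 2.2 + 0.1*-2.0 = 2.0
Dual objective at y_2 = 2.0: reduced costs (-9.0, 3.0), box minimizer x = (4.0, 0.0)
g(y_2) = b*y + (c1 - a1*y)*x1 + (c2 - a2*y)*x2 = 22*2.0 + (-9.0)*4.0 + 3.0*0.0 = 44.0 - 36.0 + 0.0 = 8.0


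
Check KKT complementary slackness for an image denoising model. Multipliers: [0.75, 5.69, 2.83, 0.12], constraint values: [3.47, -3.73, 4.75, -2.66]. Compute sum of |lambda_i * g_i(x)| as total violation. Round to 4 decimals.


KKT complementary slackness check:
lambda_1 * g_1 = 0.75 * 3.47 = 2.6025
lambda_2 * g_2 = 5.69 * -3.73 = -21.2237
lambda_3 * g_3 = 2.83 * 4.75 = 13.4425
lambda_4 * g_4 = 0.12 * -2.66 = -0.3192
Total violation = 2.6025 + 21.2237 + 13.4425 + 0.3192 = 37.5879


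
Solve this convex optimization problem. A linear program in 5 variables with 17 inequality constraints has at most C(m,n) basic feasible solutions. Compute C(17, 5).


Each vertex corresponds to some choice of n active constraints out of m, so the number of vertices is at most C(m, n) = m! / (n!(m-n)!).
m = 17, n = 5
Numerator: 17 * 16 * 15 * 14 * 13
Denominator: 5! = 120
C(17, 5) = 6188


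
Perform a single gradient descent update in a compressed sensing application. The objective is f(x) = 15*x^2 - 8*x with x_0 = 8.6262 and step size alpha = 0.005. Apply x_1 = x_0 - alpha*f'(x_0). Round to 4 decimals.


We compute the gradient at x_0 and apply the update.
f'(x) = 30*x - 8
f'(8.6262) = 30*8.6262 - 8 = 250.786
x_1 = 8.6262 - 0.005*250.786 = 7.3723


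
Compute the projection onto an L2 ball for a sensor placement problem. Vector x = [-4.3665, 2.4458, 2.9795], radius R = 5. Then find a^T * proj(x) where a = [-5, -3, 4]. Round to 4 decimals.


Step 1: Compute ||x|| (intermediates to 6 decimals).
||x|| = sqrt((-4.3665)^2 + 2.4458^2 + 2.9795^2) = 5.824576
Step 2: Project.
Since ||x|| > R, scale = R/||x|| = 5/5.824576 = 0.858432, proj(x) = scale * x
proj(x) = [-3.748343, 2.099553, 2.557698]
Step 3: Dot product.
a^T * proj(x) = -5*(-3.748343) - 3*2.099553 + 4*2.557698 = 22.6738


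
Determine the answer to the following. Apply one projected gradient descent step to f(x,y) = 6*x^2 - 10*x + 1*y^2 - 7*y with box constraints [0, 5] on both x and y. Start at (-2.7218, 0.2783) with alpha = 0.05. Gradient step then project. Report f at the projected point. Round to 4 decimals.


Step 1: Compute gradient at (-2.7218, 0.2783).
grad_x = 2*6*-2.7218 - 10 = -42.6616
grad_y = 2*1*0.2783 - 7 = -6.4434
Step 2: Gradient step.
x_raw = -2.7218 - 0.05*-42.6616 = -0.5887
y_raw = 0.2783 - 0.05*-6.4434 = 0.6005
Step 3: Project onto [0, 5].
x_proj = clip(-0.5887) = 0.0
y_proj = clip(0.6005) = 0.6005
Step 4: Evaluate f.
f(0.0, 0.6005) = -3.8427


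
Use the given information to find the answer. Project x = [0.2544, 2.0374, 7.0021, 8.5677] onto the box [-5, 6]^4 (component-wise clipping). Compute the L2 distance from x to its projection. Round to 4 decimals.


Project each component onto [-5, 6].
clip(0.2544) = 0.2544, clip(2.0374) = 2.0374, clip(7.0021) = 6.0, clip(8.5677) = 6.0
Projection = [0.2544, 2.0374, 6.0, 6.0]
Squared diffs: [0.0, 0.0, 1.0042, 6.5931]
Distance = sqrt(7.5973) = 2.7563


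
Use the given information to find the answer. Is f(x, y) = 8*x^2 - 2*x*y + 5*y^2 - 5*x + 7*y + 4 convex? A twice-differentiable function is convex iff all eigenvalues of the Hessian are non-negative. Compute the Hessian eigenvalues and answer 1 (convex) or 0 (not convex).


The Hessian of f(x,y) = 8*x^2 - 2*x*y + 5*y^2 - 5*x + 7*y + 4 is:
H = [[16, -2], [-2, 10]]
Trace = 16 + 10 = 26
Determinant = 16*10 - (-2)^2 = 156
Discriminant = (26)^2 - 4*156 = 52.0
Eigenvalues: lambda_1 = 9.3944, lambda_2 = 16.6056
The function is convex.

1


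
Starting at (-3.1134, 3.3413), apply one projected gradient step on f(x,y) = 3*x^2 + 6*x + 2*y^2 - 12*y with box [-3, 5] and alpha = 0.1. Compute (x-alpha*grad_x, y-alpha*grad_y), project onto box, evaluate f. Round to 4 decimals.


Step 1: Compute gradient at (-3.1134, 3.3413).
grad_x = 2*3*-3.1134 + 6 = -12.6804
grad_y = 2*2*3.3413 - 12 = 1.3652
Step 2: Gradient step.
x_raw = -3.1134 - 0.1*-12.6804 = -1.8454
y_raw = 3.3413 - 0.1*1.3652 = 3.2048
Step 3: Project onto [-3, 5].
x_proj = clip(-1.8454) = -1.8454
y_proj = clip(3.2048) = 3.2048
Step 4: Evaluate f.
f(-1.8454, 3.2048) = -18.7722


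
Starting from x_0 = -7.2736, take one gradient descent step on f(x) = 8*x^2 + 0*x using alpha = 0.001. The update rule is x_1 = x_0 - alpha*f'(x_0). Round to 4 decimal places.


We compute the gradient at x_0 and apply the update.
f'(x) = 16*x + 0
f'(-7.2736) = 16*-7.2736 + 0 = -116.3776
x_1 = -7.2736 - 0.001*-116.3776 = -7.1572


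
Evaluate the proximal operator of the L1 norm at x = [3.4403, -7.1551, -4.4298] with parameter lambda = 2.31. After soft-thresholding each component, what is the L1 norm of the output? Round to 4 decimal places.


Soft-thresholding with lambda = 2.31:
prox(3.4403) = sign(3.4403)*max(|3.4403| - 2.31, 0) = 1.1303
prox(-7.1551) = sign(-7.1551)*max(|-7.1551| - 2.31, 0) = -4.8451
prox(-4.4298) = sign(-4.4298)*max(|-4.4298| - 2.31, 0) = -2.1198
prox(x) = [1.1303, -4.8451, -2.1198]
||prox(x)||_1 = 1.1303 + 4.8451 + 2.1198 = 8.0952


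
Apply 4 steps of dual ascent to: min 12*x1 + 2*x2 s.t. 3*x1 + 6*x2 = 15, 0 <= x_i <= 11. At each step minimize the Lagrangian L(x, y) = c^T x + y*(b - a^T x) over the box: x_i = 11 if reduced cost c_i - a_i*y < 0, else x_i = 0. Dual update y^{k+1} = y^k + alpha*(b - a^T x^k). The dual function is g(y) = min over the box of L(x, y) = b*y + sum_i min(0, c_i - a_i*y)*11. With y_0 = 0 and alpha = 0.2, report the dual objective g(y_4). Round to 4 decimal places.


Dual ascent for LP: min 12*x1 + 2*x2, 3*x1 + 6*x2 = 15, 0 <= x_i <= 11
Step 1: y^k = 0.0, reduced costs: (12.0, 2.0)
  x^k = (0.0, 0.0), subgradient = b - a^T x = 15.0
  y^{k+1} = 0.0 + 0.2*15.0 = 3.0
Step 2: y^k = 3.0, reduced costs: (3.0, -16.0)
  x^k = (0.0, 11.0), subgradient = b - a^T x = -51.0
  y^{k+1} = 3.0 + 0.2*-51.0 = -7.2
Step 3: y^k = -7.2, reduced costs: (33.6, 45.2)
  x^k = (0.0, 0.0), subgradient = b - a^T x = 15.0
  y^{k+1} = -7.2 + 0.2*15.0 = -4.2
Step 4: y^k = -4.2, reduced costs: (24.6, 27.2)
  x^k = (0.0, 0.0), subgradient = b - a^T x = 15.0
  y^{k+1} = -4.2 + 0.2*15.0 = -1.2
Dual objective at y_4 = -1.2: reduced costs (15.6, 9.2), box minimizer x = (0.0, 0.0)
g(y_4) = b*y + (c1 - a1*y)*x1 + (c2 - a2*y)*x2 = 15*(-1.2) + 15.6*0.0 + 9.2*0.0 = -18.0 + 0.0 + 0.0 = -18.0


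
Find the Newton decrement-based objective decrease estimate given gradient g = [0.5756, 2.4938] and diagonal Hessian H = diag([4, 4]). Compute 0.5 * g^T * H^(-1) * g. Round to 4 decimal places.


Step 1: H is diagonal, so H^(-1) * g = [0.1439, 0.6235].
Step 2: g^T H^(-1) g = sum_i g_i^2 / H_ii
  = (0.5756)^2/4 + (2.4938)^2/4
  = 0.0828 + 1.5548 = 1.6376
Step 3: Objective decrease = 0.5 * g^T H^(-1) g = 0.8188


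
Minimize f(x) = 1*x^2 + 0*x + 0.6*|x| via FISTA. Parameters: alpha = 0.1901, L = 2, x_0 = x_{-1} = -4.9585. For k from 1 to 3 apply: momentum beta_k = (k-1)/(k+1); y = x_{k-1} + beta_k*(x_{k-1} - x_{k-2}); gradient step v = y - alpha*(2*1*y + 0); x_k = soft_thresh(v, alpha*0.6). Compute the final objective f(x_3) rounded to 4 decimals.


FISTA on f(x) = 1*x^2 + 0*x + 0.6*|x|
L = 2, alpha = 0.1901
Iteration 1: beta = 0.0, y = -4.9585 + 0.0*(-4.9585 + 4.9585) = -4.9585
  grad(y) = -9.917, v = y - alpha*grad = -3.0733
  prox(v) = soft_thresh(-3.0733, 0.1141) = -2.9592
Iteration 2: beta = 0.3333, y = -2.9592 + 0.3333*(-2.9592 + 4.9585) = -2.2928
  grad(y) = -4.5856, v = y - alpha*grad = -1.4211
  prox(v) = soft_thresh(-1.4211, 0.1141) = -1.307
Iteration 3: beta = 0.5, y = -1.307 + 0.5*(-1.307 + 2.9592) = -0.4809
  grad(y) = -0.9618, v = y - alpha*grad = -0.2981
  prox(v) = soft_thresh(-0.2981, 0.1141) = -0.184
f(x_3) = 1*(-0.184)^2 + 0*(-0.184) + 0.6*|-0.184| = 0.1443


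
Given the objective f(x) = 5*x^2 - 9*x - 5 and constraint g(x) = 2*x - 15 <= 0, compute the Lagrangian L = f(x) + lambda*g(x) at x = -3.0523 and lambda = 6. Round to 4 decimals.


Step 1: Evaluate f(x).
f(-3.0523) = 5*(-3.0523)^2 - 9*(-3.0523) - 5 = 69.0534
Step 2: Evaluate g(x).
g(-3.0523) = 2*-3.0523 - 15 = -21.1046
Step 3: Compute Lagrangian.
L = 69.0534 + 6*-21.1046 = -57.5742


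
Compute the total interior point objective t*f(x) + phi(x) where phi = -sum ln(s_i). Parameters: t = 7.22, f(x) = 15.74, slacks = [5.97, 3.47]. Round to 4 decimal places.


Step 1: Compute log-barrier.
ln values: [1.7867, 1.2442]
phi = -(1.7867 + 1.2442) = -3.0309
Step 2: Compute augmented objective.
t*f(x) = 7.22*15.74 = 113.6428
Total = 113.6428 - 3.0309 = 110.6119


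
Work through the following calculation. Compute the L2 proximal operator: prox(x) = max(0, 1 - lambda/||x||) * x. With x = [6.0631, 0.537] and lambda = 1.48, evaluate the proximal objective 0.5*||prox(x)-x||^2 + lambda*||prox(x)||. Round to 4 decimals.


Step 1: Compute ||x||.
||x|| = 6.0868
Step 2: Compute scaling factor.
scale = max(0, 1 - 1.48/6.0868) = 0.7569
Step 3: prox(x) = [4.5889, 0.4064]
||prox(x)|| = 4.6068
Step 4: Proximal objective.
0.5*||prox-x||^2 = 1.0952
lambda*||prox|| = 6.8181
Total = 7.9133


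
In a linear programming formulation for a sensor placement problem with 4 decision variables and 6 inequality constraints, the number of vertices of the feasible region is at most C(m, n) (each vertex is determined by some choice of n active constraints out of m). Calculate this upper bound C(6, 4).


Each vertex corresponds to some choice of n active constraints out of m, so the number of vertices is at most C(m, n) = m! / (n!(m-n)!).
m = 6, n = 4
Numerator: 6 * 5 * 4 * 3
Denominator: 4! = 24
C(6, 4) = 15


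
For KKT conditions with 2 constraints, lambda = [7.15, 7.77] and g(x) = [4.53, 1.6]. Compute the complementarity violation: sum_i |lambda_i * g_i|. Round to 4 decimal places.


KKT complementary slackness check:
lambda_1 * g_1 = 7.15 * 4.53 = 32.3895
lambda_2 * g_2 = 7.77 * 1.6 = 12.432
Total violation = 32.3895 + 12.432 = 44.8215


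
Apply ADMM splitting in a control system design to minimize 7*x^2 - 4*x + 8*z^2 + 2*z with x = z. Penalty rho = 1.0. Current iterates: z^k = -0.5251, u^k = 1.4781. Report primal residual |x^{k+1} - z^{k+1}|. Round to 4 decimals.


ADMM iteration with rho = 1.0, z^k = -0.5251, u^k = 1.4781
Step 1: x-update.
Minimize 7*x^2 - 4*x + (1.0/2)*(x + 0.5251 + 1.4781)^2
FOC: (2*7 + 1.0)*x = 4 + 1.0*(-0.5251 - 1.4781)
x^{k+1} = 0.1331
Step 2: z-update.
Minimize 8*z^2 + 2*z + (1.0/2)*(0.1331 - z + 1.4781)^2
FOC: (2*8 + 1.0)*z = -2 + 1.0*(0.1331 + 1.4781)
z^{k+1} = -0.0229
Step 3: u-update.
u^{k+1} = 1.4781 + 0.1331 + 0.0229 = 1.6341
Step 4: Primal residual = |0.1331 + 0.0229| = 0.156


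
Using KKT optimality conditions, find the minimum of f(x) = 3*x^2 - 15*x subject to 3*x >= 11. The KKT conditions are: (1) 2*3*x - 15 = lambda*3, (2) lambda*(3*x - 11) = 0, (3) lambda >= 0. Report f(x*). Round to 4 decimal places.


Step 1: Try lambda = 0 (constraint inactive).
x_unc = 15/(2*3) = 2.5
Check: 3*2.5 = 7.5 < 11 -- violated!
Step 2: Constraint must be active: 3*x = 11
x* = 11/3 = 3.6667 (rounded; the exact value 11/3 is used below)
lambda = (2*3*(11/3) - 15)/3 = 2.3333
Step 3: Compute optimal value.
f(x*) = 3*(11/3)^2 - 15*(11/3) = -14.6667


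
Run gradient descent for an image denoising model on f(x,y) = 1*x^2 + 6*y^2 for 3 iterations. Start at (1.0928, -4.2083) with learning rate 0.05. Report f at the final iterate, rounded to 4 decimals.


Gradient descent on f(x,y) = 1*x^2 + 6*y^2.
Starting point: (1.0928, -4.2083), alpha = 0.05
Step 1: grad_x = 2*1*1.0928 = 2.1856, grad_y = 2*6*-4.2083 = -50.4996
  x_1 = 1.0928 - 0.05*2.1856 = 0.9835
  y_1 = -4.2083 - 0.05*-50.4996 = -1.6833
Step 2: grad_x = 2*1*0.9835 = 1.967, grad_y = 2*6*-1.6833 = -20.1998
  x_2 = 0.9835 - 0.05*1.967 = 0.8852
  y_2 = -1.6833 - 0.05*-20.1998 = -0.6733
Step 3: grad_x = 2*1*0.8852 = 1.7703, grad_y = 2*6*-0.6733 = -8.0799
  x_3 = 0.8852 - 0.05*1.7703 = 0.7967
  y_3 = -0.6733 - 0.05*-8.0799 = -0.2693
f(0.7967, -0.2693) = 1*0.7967^2 + 6*(-0.2693)^2 = 1.0699


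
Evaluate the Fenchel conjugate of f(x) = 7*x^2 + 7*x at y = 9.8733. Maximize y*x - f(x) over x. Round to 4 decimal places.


f*(y) = sup_x {y*x - a*x^2 - b*x} = sup_x {(y-b)*x - a*x^2}
FOC: (y - b) - 2a*x = 0 => x* = (y - b)/(2a)
x* = (9.8733 - 7)/(2*7) = 0.2052
f*(9.8733) = (y-b)^2/(4a) = (9.8733 - 7)^2/(4*7)
= 8.2559/28 = 0.2949


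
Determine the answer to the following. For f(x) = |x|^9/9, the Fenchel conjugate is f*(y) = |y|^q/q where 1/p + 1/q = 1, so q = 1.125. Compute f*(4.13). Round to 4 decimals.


The conjugate exponent q satisfies 1/p + 1/q = 1.
p = 9, so q = 9/(9 - 1) = 1.125
|y|^q = 4.13^1.125 = 4.9311
f*(4.13) = 4.9311 / 1.125 = 4.3832


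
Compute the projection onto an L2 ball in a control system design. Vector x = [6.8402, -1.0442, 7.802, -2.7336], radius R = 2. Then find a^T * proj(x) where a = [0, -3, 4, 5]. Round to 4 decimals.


Step 1: Compute ||x|| (intermediates to 6 decimals).
||x|| = sqrt(6.8402^2 + (-1.0442)^2 + 7.802^2 + (-2.7336)^2) = 10.780652
Step 2: Project.
Since ||x|| > R, scale = R/||x|| = 2/10.780652 = 0.185518, proj(x) = scale * x
proj(x) = [1.26898, -0.193718, 1.447411, -0.507132]
Step 3: Dot product.
a^T * proj(x) = 0*1.26898 - 3*(-0.193718) + 4*1.447411 + 5*(-0.507132) = 3.8351


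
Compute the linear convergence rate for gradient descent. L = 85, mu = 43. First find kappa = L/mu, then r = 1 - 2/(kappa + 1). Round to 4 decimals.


Step 1: Compute the condition number.
kappa = L/mu = 85/43 = 1.9767
Step 2: Compute the convergence rate.
r = 1 - 2/(kappa + 1) = 1 - 2*mu/(L + mu) = (L - mu)/(L + mu) = 42/128 = 0.3281


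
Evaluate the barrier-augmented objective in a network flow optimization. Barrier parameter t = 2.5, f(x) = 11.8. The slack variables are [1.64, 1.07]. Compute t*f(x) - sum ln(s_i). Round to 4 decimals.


Step 1: Compute log-barrier.
ln values: [0.4947, 0.0677]
phi = -(0.4947 + 0.0677) = -0.5624
Step 2: Compute augmented objective.
t*f(x) = 2.5*11.8 = 29.5
Total = 29.5 - 0.5624 = 28.9376


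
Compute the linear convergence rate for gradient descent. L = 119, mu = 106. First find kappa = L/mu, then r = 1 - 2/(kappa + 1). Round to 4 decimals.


Step 1: Compute the condition number.
kappa = L/mu = 119/106 = 1.1226
Step 2: Compute the convergence rate.
r = 1 - 2/(kappa + 1) = 1 - 2*mu/(L + mu) = (L - mu)/(L + mu) = 13/225 = 0.0578


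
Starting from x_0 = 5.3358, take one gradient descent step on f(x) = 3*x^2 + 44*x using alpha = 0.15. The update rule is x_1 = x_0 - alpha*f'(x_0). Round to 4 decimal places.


We compute the gradient at x_0 and apply the update.
f'(x) = 6*x + 44
f'(5.3358) = 6*5.3358 + 44 = 76.0148
x_1 = 5.3358 - 0.15*76.0148 = -6.0664


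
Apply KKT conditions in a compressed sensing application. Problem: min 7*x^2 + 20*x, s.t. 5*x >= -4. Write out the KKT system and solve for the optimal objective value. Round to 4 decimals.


Step 1: Try lambda = 0 (constraint inactive).
x_unc = -20/(2*7) = -1.4286
Check: 5*-1.4286 = -7.143 < -4 -- violated!
Step 2: Constraint must be active: 5*x = -4
x* = -4/5 = -0.8
lambda = (2*7*(-0.8) + 20)/5 = 1.76
Step 3: Compute optimal value.
f(x*) = 7*(-0.8)^2 + 20*(-0.8) = -11.52


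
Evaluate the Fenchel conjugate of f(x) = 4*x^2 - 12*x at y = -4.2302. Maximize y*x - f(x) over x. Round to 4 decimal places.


f*(y) = sup_x {y*x - a*x^2 - b*x} = sup_x {(y-b)*x - a*x^2}
FOC: (y - b) - 2a*x = 0 => x* = (y - b)/(2a)
x* = (-4.2302 + 12)/(2*4) = 0.9712
f*(-4.2302) = (y-b)^2/(4a) = (-4.2302 + 12)^2/(4*4)
= 60.3698/16 = 3.7731


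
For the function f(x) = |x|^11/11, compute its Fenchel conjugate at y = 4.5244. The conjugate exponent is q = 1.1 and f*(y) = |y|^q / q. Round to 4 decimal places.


The conjugate exponent q satisfies 1/p + 1/q = 1.
p = 11, so q = 11/(11 - 1) = 1.1
|y|^q = 4.5244^1.1 = 5.2616
f*(4.5244) = 5.2616 / 1.1 = 4.7833


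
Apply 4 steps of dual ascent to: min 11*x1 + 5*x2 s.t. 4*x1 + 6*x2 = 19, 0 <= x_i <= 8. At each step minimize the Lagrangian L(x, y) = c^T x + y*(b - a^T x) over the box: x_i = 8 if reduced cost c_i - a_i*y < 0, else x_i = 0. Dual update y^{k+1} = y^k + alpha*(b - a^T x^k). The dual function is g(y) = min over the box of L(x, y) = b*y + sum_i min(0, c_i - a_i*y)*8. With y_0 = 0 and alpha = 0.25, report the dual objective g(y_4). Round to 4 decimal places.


Dual ascent for LP: min 11*x1 + 5*x2, 4*x1 + 6*x2 = 19, 0 <= x_i <= 8
Step 1: y^k = 0.0, reduced costs: (11.0, 5.0)
  x^k = (0.0, 0.0), subgradient = b - a^T x = 19.0
  y^{k+1} = 0.0 + 0.25*19.0 = 4.75
Step 2: y^k = 4.75, reduced costs: (-8.0, -23.5)
  x^k = (8.0, 8.0), subgradient = b - a^T x = -61.0
  y^{k+1} = 4.75 + 0.25*-61.0 = -10.5
Step 3: y^k = -10.5, reduced costs: (53.0, 68.0)
  x^k = (0.0, 0.0), subgradient = b - a^T x = 19.0
  y^{k+1} = -10.5 + 0.25*19.0 = -5.75
Step 4: y^k = -5.75, reduced costs: (34.0, 39.5)
  x^k = (0.0, 0.0), subgradient = b - a^T x = 19.0
  y^{k+1} = -5.75 + 0.25*19.0 = -1.0
Dual objective at y_4 = -1.0: reduced costs (15.0, 11.0), box minimizer x = (0.0, 0.0)
g(y_4) = b*y + (c1 - a1*y)*x1 + (c2 - a2*y)*x2 = 19*(-1.0) + 15.0*0.0 + 11.0*0.0 = -19.0 + 0.0 + 0.0 = -19.0


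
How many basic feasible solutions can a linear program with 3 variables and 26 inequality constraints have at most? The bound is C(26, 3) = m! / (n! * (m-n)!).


Each vertex corresponds to some choice of n active constraints out of m, so the number of vertices is at most C(m, n) = m! / (n!(m-n)!).
m = 26, n = 3
Numerator: 26 * 25 * 24
Denominator: 3! = 6
C(26, 3) = 2600


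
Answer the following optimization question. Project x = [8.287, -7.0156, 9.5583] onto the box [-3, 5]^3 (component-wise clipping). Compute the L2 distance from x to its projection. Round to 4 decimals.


Project each component onto [-3, 5].
clip(8.287) = 5.0, clip(-7.0156) = -3.0, clip(9.5583) = 5.0
Projection = [5.0, -3.0, 5.0]
Squared diffs: [10.8044, 16.125, 20.7781]
Distance = sqrt(47.7075) = 6.9071


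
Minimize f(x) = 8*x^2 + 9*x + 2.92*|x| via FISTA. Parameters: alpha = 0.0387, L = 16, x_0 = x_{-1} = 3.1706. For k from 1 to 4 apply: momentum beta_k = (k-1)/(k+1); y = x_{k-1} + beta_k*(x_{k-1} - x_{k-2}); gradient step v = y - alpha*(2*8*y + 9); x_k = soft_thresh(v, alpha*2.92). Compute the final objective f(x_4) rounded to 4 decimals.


FISTA on f(x) = 8*x^2 + 9*x + 2.92*|x|
L = 16, alpha = 0.0387
Iteration 1: beta = 0.0, y = 3.1706 + 0.0*(3.1706 - 3.1706) = 3.1706
  grad(y) = 59.7296, v = y - alpha*grad = 0.8591
  prox(v) = soft_thresh(0.8591, 0.113) = 0.7461
Iteration 2: beta = 0.3333, y = 0.7461 + 0.3333*(0.7461 - 3.1706) = -0.0621
  grad(y) = 8.0061, v = y - alpha*grad = -0.372
  prox(v) = soft_thresh(-0.372, 0.113) = -0.259
Iteration 3: beta = 0.5, y = -0.259 + 0.5*(-0.259 - 0.7461) = -0.7615
  grad(y) = -3.1833, v = y - alpha*grad = -0.6383
  prox(v) = soft_thresh(-0.6383, 0.113) = -0.5253
Iteration 4: beta = 0.6, y = -0.5253 + 0.6*(-0.5253 + 0.259) = -0.685
  grad(y) = -1.9607, v = y - alpha*grad = -0.6092
  prox(v) = soft_thresh(-0.6092, 0.113) = -0.4962
f(x_4) = 8*(-0.4962)^2 + 9*(-0.4962) + 2.92*|-0.4962| = -1.0473


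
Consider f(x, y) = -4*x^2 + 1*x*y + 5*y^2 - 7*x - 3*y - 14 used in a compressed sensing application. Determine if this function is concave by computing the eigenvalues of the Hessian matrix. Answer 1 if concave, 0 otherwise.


The Hessian of f(x,y) = -4*x^2 + 1*x*y + 5*y^2 - 7*x - 3*y - 14 is:
H = [[-8, 1], [1, 10]]
Trace = -8 + 10 = 2
Determinant = -8*10 - (1)^2 = -81
Discriminant = (2)^2 - 4*-81 = 328.0
Eigenvalues: lambda_1 = -8.0554, lambda_2 = 10.0554
The function is not concave.

0


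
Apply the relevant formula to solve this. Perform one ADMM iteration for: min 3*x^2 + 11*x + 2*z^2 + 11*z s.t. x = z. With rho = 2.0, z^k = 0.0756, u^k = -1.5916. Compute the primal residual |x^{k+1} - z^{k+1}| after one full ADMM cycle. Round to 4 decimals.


ADMM iteration with rho = 2.0, z^k = 0.0756, u^k = -1.5916
Step 1: x-update.
Minimize 3*x^2 + 11*x + (2.0/2)*(x - 0.0756 - 1.5916)^2
FOC: (2*3 + 2.0)*x = -11 + 2.0*(0.0756 + 1.5916)
x^{k+1} = -0.9582
Step 2: z-update.
Minimize 2*z^2 + 11*z + (2.0/2)*(-0.9582 - z - 1.5916)^2
FOC: (2*2 + 2.0)*z = -11 + 2.0*(-0.9582 - 1.5916)
z^{k+1} = -2.6833
Step 3: u-update.
u^{k+1} = -1.5916 - 0.9582 + 2.6833 = 0.1335
Step 4: Primal residual = |-0.9582 + 2.6833| = 1.7251


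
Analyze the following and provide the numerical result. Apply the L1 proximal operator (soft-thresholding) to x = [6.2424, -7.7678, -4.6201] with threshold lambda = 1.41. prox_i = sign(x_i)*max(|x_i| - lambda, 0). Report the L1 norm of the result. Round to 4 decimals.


Soft-thresholding with lambda = 1.41:
prox(6.2424) = sign(6.2424)*max(|6.2424| - 1.41, 0) = 4.8324
prox(-7.7678) = sign(-7.7678)*max(|-7.7678| - 1.41, 0) = -6.3578
prox(-4.6201) = sign(-4.6201)*max(|-4.6201| - 1.41, 0) = -3.2101
prox(x) = [4.8324, -6.3578, -3.2101]
||prox(x)||_1 = 4.8324 + 6.3578 + 3.2101 = 14.4003


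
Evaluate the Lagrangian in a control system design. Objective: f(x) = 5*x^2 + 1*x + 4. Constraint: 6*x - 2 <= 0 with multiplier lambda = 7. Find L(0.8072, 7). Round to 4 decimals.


Step 1: Evaluate f(x).
f(0.8072) = 5*0.8072^2 + 1*0.8072 + 4 = 8.0651
Step 2: Evaluate g(x).
g(0.8072) = 6*0.8072 - 2 = 2.8432
Step 3: Compute Lagrangian.
L = 8.0651 + 7*2.8432 = 27.9675


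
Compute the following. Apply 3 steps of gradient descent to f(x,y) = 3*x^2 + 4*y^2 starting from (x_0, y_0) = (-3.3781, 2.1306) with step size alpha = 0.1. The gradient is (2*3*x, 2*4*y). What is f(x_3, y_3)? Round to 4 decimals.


Gradient descent on f(x,y) = 3*x^2 + 4*y^2.
Starting point: (-3.3781, 2.1306), alpha = 0.1
Step 1: grad_x = 2*3*-3.3781 = -20.2686, grad_y = 2*4*2.1306 = 17.0448
  x_1 = -3.3781 - 0.1*-20.2686 = -1.3512
  y_1 = 2.1306 - 0.1*17.0448 = 0.4261
Step 2: grad_x = 2*3*-1.3512 = -8.1074, grad_y = 2*4*0.4261 = 3.409
  x_2 = -1.3512 - 0.1*-8.1074 = -0.5405
  y_2 = 0.4261 - 0.1*3.409 = 0.0852
Step 3: grad_x = 2*3*-0.5405 = -3.243, grad_y = 2*4*0.0852 = 0.6818
  x_3 = -0.5405 - 0.1*-3.243 = -0.2162
  y_3 = 0.0852 - 0.1*0.6818 = 0.017
f(-0.2162, 0.017) = 3*(-0.2162)^2 + 4*0.017^2 = 0.1414


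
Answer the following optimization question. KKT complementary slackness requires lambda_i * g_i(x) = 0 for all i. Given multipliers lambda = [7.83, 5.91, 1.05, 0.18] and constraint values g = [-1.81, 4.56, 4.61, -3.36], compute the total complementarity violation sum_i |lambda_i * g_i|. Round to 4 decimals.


KKT complementary slackness check:
lambda_1 * g_1 = 7.83 * -1.81 = -14.1723
lambda_2 * g_2 = 5.91 * 4.56 = 26.9496
lambda_3 * g_3 = 1.05 * 4.61 = 4.8405
lambda_4 * g_4 = 0.18 * -3.36 = -0.6048
Total violation = 14.1723 + 26.9496 + 4.8405 + 0.6048 = 46.5672


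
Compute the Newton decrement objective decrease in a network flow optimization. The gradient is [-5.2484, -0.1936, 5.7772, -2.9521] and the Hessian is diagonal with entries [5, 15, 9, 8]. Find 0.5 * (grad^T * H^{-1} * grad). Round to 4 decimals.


Step 1: H is diagonal, so H^(-1) * g = [-1.0497, -0.0129, 0.6419, -0.369].
Step 2: g^T H^(-1) g = sum_i g_i^2 / H_ii
  = (-5.2484)^2/5 + (-0.1936)^2/15 + (5.7772)^2/9 + (-2.9521)^2/8
  = 5.5091 + 0.0025 + 3.7084 + 1.0894 = 10.3094
Step 3: Objective decrease = 0.5 * g^T H^(-1) g = 5.1547


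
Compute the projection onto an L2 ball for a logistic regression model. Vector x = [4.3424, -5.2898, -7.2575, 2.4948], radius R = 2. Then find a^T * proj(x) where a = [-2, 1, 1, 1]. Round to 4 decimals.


Step 1: Compute ||x|| (intermediates to 6 decimals).
||x|| = sqrt(4.3424^2 + (-5.2898)^2 + (-7.2575)^2 + 2.4948^2) = 10.282692
Step 2: Project.
Since ||x|| > R, scale = R/||x|| = 2/10.282692 = 0.194502, proj(x) = scale * x
proj(x) = [0.844605, -1.028877, -1.411598, 0.485244]
Step 3: Dot product.
a^T * proj(x) = -2*0.844605 + 1*(-1.028877) + 1*(-1.411598) + 1*0.485244 = -3.6444


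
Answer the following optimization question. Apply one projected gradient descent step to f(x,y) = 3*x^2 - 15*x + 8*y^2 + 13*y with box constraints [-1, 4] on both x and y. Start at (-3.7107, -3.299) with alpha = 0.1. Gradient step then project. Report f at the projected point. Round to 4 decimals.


Step 1: Compute gradient at (-3.7107, -3.299).
grad_x = 2*3*-3.7107 - 15 = -37.2642
grad_y = 2*8*-3.299 + 13 = -39.784
Step 2: Gradient step.
x_raw = -3.7107 - 0.1*-37.2642 = 0.0157
y_raw = -3.299 - 0.1*-39.784 = 0.6794
Step 3: Project onto [-1, 4].
x_proj = clip(0.0157) = 0.0157
y_proj = clip(0.6794) = 0.6794
Step 4: Evaluate f.
f(0.0157, 0.6794) = 12.2898


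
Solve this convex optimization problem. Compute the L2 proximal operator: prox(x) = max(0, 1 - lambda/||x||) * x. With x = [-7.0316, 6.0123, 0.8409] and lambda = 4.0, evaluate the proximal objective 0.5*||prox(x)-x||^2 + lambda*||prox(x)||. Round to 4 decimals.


Step 1: Compute ||x||.
||x|| = 9.2897
Step 2: Compute scaling factor.
scale = max(0, 1 - 4.0/9.2897) = 0.5694
Step 3: prox(x) = [-4.0039, 3.4235, 0.4788]
||prox(x)|| = 5.2897
Step 4: Proximal objective.
0.5*||prox-x||^2 = 8.0
lambda*||prox|| = 21.1588
Total = 29.1587


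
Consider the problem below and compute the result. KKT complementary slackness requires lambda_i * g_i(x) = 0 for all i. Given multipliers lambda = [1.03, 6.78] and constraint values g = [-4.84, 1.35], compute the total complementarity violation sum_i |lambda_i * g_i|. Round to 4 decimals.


KKT complementary slackness check:
lambda_1 * g_1 = 1.03 * -4.84 = -4.9852
lambda_2 * g_2 = 6.78 * 1.35 = 9.153
Total violation = 4.9852 + 9.153 = 14.1382


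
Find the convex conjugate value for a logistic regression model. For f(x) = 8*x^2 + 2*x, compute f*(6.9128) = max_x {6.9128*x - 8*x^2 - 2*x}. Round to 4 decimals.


f*(y) = sup_x {y*x - a*x^2 - b*x} = sup_x {(y-b)*x - a*x^2}
FOC: (y - b) - 2a*x = 0 => x* = (y - b)/(2a)
x* = (6.9128 - 2)/(2*8) = 0.3071
f*(6.9128) = (y-b)^2/(4a) = (6.9128 - 2)^2/(4*8)
= 24.1356/32 = 0.7542


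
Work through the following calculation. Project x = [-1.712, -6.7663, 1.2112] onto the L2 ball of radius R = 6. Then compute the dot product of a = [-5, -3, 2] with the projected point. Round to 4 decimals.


Step 1: Compute ||x|| (intermediates to 6 decimals).
||x|| = sqrt((-1.712)^2 + (-6.7663)^2 + 1.2112^2) = 7.083838
Step 2: Project.
Since ||x|| > R, scale = R/||x|| = 6/7.083838 = 0.846998, proj(x) = scale * x
proj(x) = [-1.450061, -5.731043, 1.025884]
Step 3: Dot product.
a^T * proj(x) = -5*(-1.450061) - 3*(-5.731043) + 2*1.025884 = 26.4952


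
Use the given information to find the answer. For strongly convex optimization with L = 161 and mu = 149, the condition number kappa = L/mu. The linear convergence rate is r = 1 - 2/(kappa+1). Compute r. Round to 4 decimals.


Step 1: Compute the condition number.
kappa = L/mu = 161/149 = 1.0805
Step 2: Compute the convergence rate.
r = 1 - 2/(kappa + 1) = 1 - 2*mu/(L + mu) = (L - mu)/(L + mu) = 12/310 = 0.0387


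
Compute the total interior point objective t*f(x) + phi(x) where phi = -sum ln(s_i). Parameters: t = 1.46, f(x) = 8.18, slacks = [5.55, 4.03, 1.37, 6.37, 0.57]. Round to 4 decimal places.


Step 1: Compute log-barrier.
ln values: [1.7138, 1.3938, 0.3148, 1.8516, -0.5621]
phi = -(1.7138 + 1.3938 + 0.3148 + 1.8516 - 0.5621) = -4.7119
Step 2: Compute augmented objective.
t*f(x) = 1.46*8.18 = 11.9428
Total = 11.9428 - 4.7119 = 7.2309


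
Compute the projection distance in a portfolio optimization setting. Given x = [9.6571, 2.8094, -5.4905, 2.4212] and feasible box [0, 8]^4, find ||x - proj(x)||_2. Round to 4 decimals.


Project each component onto [0, 8].
clip(9.6571) = 8.0, clip(2.8094) = 2.8094, clip(-5.4905) = 0.0, clip(2.4212) = 2.4212
Projection = [8.0, 2.8094, 0.0, 2.4212]
Squared diffs: [2.746, 0.0, 30.1456, 0.0]
Distance = sqrt(32.8916) = 5.7351


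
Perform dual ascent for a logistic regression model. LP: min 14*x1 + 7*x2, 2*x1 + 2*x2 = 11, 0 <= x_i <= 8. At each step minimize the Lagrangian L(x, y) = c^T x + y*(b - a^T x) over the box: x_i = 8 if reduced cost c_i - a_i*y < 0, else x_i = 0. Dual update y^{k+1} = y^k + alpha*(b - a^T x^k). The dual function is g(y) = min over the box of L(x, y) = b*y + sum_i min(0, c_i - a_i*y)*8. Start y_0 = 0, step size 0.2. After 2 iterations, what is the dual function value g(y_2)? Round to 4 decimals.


Dual ascent for LP: min 14*x1 + 7*x2, 2*x1 + 2*x2 = 11, 0 <= x_i <= 8
Step 1: y^k = 0.0, reduced costs: (14.0, 7.0)
  x^k = (0.0, 0.0), subgradient = b - a^T x = 11.0
  y^{k+1} = 0.0 + 0.2*11.0 = 2.2
Step 2: y^k = 2.2, reduced costs: (9.6, 2.6)
  x^k = (0.0, 0.0), subgradient = b - a^T x = 11.0
  y^{k+1} = 2.2 + 0.2*11.0 = 4.4
Dual objective at y_2 = 4.4: reduced costs (5.2, -1.8), box minimizer x = (0.0, 8.0)
g(y_2) = b*y + (c1 - a1*y)*x1 + (c2 - a2*y)*x2 = 11*4.4 + 5.2*0.0 + (-1.8)*8.0 = 48.4 + 0.0 - 14.4 = 34.0


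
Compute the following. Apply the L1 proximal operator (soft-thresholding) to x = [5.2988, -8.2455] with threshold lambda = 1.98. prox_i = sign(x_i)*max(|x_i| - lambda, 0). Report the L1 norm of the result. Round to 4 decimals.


Soft-thresholding with lambda = 1.98:
prox(5.2988) = sign(5.2988)*max(|5.2988| - 1.98, 0) = 3.3188
prox(-8.2455) = sign(-8.2455)*max(|-8.2455| - 1.98, 0) = -6.2655
prox(x) = [3.3188, -6.2655]
||prox(x)||_1 = 3.3188 + 6.2655 = 9.5843


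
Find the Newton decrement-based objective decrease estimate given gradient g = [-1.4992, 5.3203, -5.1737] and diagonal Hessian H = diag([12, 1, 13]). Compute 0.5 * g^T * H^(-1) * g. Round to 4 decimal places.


Step 1: H is diagonal, so H^(-1) * g = [-0.1249, 5.3203, -0.398].
Step 2: g^T H^(-1) g = sum_i g_i^2 / H_ii
  = (-1.4992)^2/12 + (5.3203)^2/1 + (-5.1737)^2/13
  = 0.1873 + 28.3056 + 2.059 = 30.5519
Step 3: Objective decrease = 0.5 * g^T H^(-1) g = 15.276
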